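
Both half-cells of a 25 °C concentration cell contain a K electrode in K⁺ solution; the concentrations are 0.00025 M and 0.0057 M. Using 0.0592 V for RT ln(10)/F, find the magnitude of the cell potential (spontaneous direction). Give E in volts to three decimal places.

+0.080 V

For a concentration cell E°cell = 0. The 0.0057 M side is the cathode (reduction is favoured where [K⁺] is higher).
With n = 1, E = −(0.0592/1) log([K⁺]ₐₙ/[K⁺]꜀ₐₜ) = −(0.0592/1) log(0.00025/0.0057) = −(0.0592/1)(-1.358) = +0.080 V.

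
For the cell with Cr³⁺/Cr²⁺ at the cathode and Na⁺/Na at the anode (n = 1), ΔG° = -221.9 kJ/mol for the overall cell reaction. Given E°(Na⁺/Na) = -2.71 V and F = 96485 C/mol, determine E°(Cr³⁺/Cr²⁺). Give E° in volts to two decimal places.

E°cell = −ΔG°/(nF) = −(-221.9×10³)/((1)(96485)) = +2.300 V.
Since Cr³⁺/Cr²⁺ is the cathode and Na⁺/Na the anode, E°cell = E°(Cr³⁺/Cr²⁺) − E°(Na⁺/Na).
So E°(Cr³⁺/Cr²⁺) = E°cell + E°(Na⁺/Na) = +2.300 + (-2.71) = -0.41 V.

-0.41 V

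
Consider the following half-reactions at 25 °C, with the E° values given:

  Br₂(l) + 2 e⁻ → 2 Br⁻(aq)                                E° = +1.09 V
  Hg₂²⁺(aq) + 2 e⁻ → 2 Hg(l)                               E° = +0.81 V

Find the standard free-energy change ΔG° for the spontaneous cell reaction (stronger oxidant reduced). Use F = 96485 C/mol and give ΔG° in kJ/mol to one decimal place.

Br₂/Br⁻ (E° = +1.09 V) is the cathode; Hg₂²⁺/Hg (E° = +0.81 V) is the anode, so E°cell = +0.28 V.
Balancing electrons gives n = 2 (lcm of 2 and 2).
ΔG° = −nFE° = −(2)(96485)(+0.28) = -54,032 J = -54.0 kJ/mol.

-54.0 kJ/mol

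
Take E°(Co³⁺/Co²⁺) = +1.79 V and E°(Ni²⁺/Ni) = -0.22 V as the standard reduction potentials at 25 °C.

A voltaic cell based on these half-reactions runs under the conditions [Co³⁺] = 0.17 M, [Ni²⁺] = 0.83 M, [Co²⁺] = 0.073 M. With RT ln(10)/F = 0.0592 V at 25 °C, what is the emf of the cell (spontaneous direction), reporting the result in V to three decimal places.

Co³⁺/Co²⁺ is the cathode (higher E°), Ni²⁺/Ni the anode: E°cell = +1.79 − (-0.22) = +2.01 V, n = 2.
Overall: 2 Co³⁺(aq) + Ni(s) → 2 Co²⁺(aq) + Ni²⁺(aq)
Q = [Co²⁺]^2·[Ni²⁺] / ([Co³⁺]^2); log Q = -0.815.
E = E° − (0.0592/n) log Q = +2.01 − (0.0592/2)(-0.815) = +2.034 V.

+2.034 V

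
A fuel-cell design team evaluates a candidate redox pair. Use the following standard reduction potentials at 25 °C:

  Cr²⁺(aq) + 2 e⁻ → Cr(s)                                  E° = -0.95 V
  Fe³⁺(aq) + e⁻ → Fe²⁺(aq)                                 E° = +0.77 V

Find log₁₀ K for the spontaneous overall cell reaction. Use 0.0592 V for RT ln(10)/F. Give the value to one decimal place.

58.1

Cathode: Fe³⁺/Fe²⁺; anode: Cr²⁺/Cr. E°cell = +1.72 V, n = 2.
log K = nE°cell / 0.0592 = (2)(+1.72) / 0.0592 = 58.1.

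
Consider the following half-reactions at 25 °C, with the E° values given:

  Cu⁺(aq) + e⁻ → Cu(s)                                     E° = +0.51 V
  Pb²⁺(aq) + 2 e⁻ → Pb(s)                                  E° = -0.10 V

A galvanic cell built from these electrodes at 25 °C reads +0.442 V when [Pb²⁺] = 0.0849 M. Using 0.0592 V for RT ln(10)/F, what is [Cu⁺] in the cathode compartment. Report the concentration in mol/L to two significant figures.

Cu⁺/Cu is the cathode, Pb²⁺/Pb the anode: E°cell = +0.61 V, n = 2.
Overall reaction: 2 Cu⁺(aq) + Pb(s) → 2 Cu(s) + Pb²⁺(aq); Q = [Pb²⁺]^1/[Cu⁺]^2.
From E = E° − (0.0592/n) log Q: log Q = (E° − E)·n/0.0592 = (+0.61 − (+0.442))·2/0.0592 = 5.6757.
So 2·log[Cu⁺] = 1·log(0.0849) − log Q = -1.0711 − (5.6757) = -6.7468; log[Cu⁺] = -6.7468 / 2 = -3.3734; [Cu⁺] = 10^(-3.3734) ≈ 0.00042 M.

0.00042 M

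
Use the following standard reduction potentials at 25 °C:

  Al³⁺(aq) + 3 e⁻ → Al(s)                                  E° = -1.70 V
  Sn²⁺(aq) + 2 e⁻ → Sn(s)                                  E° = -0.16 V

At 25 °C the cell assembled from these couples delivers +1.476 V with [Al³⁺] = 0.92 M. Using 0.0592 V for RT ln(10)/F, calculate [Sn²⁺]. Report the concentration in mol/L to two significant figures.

Sn²⁺/Sn is the cathode, Al³⁺/Al the anode: E°cell = +1.54 V, n = 6.
Overall reaction: 3 Sn²⁺(aq) + 2 Al(s) → 3 Sn(s) + 2 Al³⁺(aq); Q = [Al³⁺]^2/[Sn²⁺]^3.
From E = E° − (0.0592/n) log Q: log Q = (E° − E)·n/0.0592 = (+1.54 − (+1.476))·6/0.0592 = 6.4865.
So 3·log[Sn²⁺] = 2·log(0.92) − log Q = -0.0724 − (6.4865) = -6.5589; log[Sn²⁺] = -6.5589 / 3 = -2.1863; [Sn²⁺] = 10^(-2.1863) ≈ 0.0065 M.

0.0065 M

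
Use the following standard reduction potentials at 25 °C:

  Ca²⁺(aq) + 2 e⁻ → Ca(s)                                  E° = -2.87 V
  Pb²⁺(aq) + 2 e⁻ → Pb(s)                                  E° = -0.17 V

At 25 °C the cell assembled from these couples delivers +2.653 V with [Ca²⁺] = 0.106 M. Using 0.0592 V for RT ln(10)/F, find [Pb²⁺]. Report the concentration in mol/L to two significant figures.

Pb²⁺/Pb is the cathode, Ca²⁺/Ca the anode: E°cell = +2.70 V, n = 2.
Overall reaction: Pb²⁺(aq) + Ca(s) → Pb(s) + Ca²⁺(aq); Q = [Ca²⁺]^1/[Pb²⁺]^1.
From E = E° − (0.0592/n) log Q: log Q = (E° − E)·n/0.0592 = (+2.70 − (+2.653))·2/0.0592 = 1.5878.
So 1·log[Pb²⁺] = 1·log(0.106) − log Q = -0.9747 − (1.5878) = -2.5625; [Pb²⁺] = 10^(-2.5625) ≈ 0.0027 M.

0.0027 M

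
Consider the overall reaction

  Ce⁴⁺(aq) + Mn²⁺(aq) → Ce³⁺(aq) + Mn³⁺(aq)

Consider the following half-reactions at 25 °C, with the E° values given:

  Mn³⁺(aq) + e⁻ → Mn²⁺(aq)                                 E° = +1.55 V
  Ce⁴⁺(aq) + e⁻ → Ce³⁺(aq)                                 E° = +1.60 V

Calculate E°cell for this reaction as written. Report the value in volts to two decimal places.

The Ce⁴⁺/Ce³⁺ couple has the higher reduction potential, so it is the cathode; Mn³⁺/Mn²⁺ is oxidised at the anode.
E°cell = E°(cathode) − E°(anode) = (+1.60) − (+1.55) = +0.05 V.
Since E°cell > 0, the reaction is spontaneous under standard conditions.

+0.05 V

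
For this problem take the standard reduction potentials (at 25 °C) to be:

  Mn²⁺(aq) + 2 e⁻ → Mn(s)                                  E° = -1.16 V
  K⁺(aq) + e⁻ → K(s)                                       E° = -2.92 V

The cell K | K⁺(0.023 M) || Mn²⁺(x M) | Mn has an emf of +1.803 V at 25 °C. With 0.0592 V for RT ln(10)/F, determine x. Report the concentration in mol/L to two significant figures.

0.015 M

Mn²⁺/Mn is the cathode, K⁺/K the anode: E°cell = +1.76 V, n = 2.
Overall reaction: Mn²⁺(aq) + 2 K(s) → Mn(s) + 2 K⁺(aq); Q = [K⁺]^2/[Mn²⁺]^1.
From E = E° − (0.0592/n) log Q: log Q = (E° − E)·n/0.0592 = (+1.76 − (+1.803))·2/0.0592 = -1.4527.
So 1·log[Mn²⁺] = 2·log(0.023) − log Q = -3.2765 − (-1.4527) = -1.8238; [Mn²⁺] = 10^(-1.8238) ≈ 0.015 M.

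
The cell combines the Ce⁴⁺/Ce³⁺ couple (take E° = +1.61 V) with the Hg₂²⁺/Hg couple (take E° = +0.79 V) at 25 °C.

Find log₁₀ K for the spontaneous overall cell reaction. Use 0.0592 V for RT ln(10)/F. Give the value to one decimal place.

Cathode: Ce⁴⁺/Ce³⁺; anode: Hg₂²⁺/Hg. E°cell = +0.82 V, n = 2.
log K = nE°cell / 0.0592 = (2)(+0.82) / 0.0592 = 27.7.

27.7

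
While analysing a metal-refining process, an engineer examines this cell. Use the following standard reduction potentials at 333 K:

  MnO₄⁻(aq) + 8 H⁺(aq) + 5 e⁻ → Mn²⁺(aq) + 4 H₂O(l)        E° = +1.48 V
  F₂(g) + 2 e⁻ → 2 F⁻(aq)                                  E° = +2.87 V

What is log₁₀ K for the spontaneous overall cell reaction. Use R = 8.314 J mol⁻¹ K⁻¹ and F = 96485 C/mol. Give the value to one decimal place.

Cathode: F₂/F⁻; anode: MnO₄⁻/Mn²⁺. E°cell = (+2.87) − (+1.48) = +1.39 V, with n = 10.
ΔG° = −nFE° = −RT ln K, so ln K = nFE°/(RT) = (10)(96485)(+1.39) / ((8.314)(333)) = 484.418.
log₁₀ K = 484.418 / ln 10 = 210.4.

210.4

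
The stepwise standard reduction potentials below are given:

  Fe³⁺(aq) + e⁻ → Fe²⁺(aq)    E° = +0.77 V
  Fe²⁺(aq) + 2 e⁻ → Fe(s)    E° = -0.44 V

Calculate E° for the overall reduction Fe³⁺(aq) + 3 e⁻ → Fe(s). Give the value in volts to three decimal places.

Since ΔG° = −nFE° is additive over sequential reductions, n₃E°₃ = n₁E°₁ + n₂E°₂.
E°₃ = (1×+0.77 + 2×-0.44) / 3 = (-0.110) / 3 = -0.037 V.

-0.037 V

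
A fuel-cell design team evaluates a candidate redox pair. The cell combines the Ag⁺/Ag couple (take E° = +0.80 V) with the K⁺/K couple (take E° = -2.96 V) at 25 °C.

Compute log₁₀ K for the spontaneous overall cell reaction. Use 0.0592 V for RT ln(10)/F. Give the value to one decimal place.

63.5

Cathode: Ag⁺/Ag; anode: K⁺/K. E°cell = +3.76 V, n = 1.
log K = nE°cell / 0.0592 = (1)(+3.76) / 0.0592 = 63.5.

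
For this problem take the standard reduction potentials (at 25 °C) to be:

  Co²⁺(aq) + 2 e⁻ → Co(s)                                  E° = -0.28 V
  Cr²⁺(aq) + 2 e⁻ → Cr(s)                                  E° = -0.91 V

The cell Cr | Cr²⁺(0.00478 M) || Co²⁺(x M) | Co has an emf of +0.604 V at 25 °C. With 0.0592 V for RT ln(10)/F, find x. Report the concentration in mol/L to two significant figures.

Co²⁺/Co is the cathode, Cr²⁺/Cr the anode: E°cell = +0.63 V, n = 2.
Overall reaction: Co²⁺(aq) + Cr(s) → Co(s) + Cr²⁺(aq); Q = [Cr²⁺]^1/[Co²⁺]^1.
From E = E° − (0.0592/n) log Q: log Q = (E° − E)·n/0.0592 = (+0.63 − (+0.604))·2/0.0592 = 0.8784.
So 1·log[Co²⁺] = 1·log(0.00478) − log Q = -2.3206 − (0.8784) = -3.1990; [Co²⁺] = 10^(-3.1990) ≈ 0.00063 M.

0.00063 M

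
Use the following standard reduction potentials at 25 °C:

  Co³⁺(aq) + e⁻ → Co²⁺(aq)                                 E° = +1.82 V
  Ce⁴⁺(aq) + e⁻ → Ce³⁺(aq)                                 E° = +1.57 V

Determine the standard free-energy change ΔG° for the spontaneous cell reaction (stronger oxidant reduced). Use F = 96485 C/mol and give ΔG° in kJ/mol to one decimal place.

-24.1 kJ/mol

Co³⁺/Co²⁺ (E° = +1.82 V) is the cathode; Ce⁴⁺/Ce³⁺ (E° = +1.57 V) is the anode, so E°cell = +0.25 V.
Balancing electrons gives n = 1 (lcm of 1 and 1).
ΔG° = −nFE° = −(1)(96485)(+0.25) = -24,121 J = -24.1 kJ/mol.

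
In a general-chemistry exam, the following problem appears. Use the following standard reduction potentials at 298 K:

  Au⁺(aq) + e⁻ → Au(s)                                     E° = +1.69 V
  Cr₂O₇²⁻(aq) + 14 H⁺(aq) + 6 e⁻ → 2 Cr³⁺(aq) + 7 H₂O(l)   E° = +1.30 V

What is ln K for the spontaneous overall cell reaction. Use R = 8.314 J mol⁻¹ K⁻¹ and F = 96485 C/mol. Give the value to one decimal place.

91.1

Cathode: Au⁺/Au; anode: Cr₂O₇²⁻/Cr³⁺. E°cell = (+1.69) − (+1.30) = +0.39 V, with n = 6.
ΔG° = −nFE° = −RT ln K, so ln K = nFE°/(RT) = (6)(96485)(+0.39) / ((8.314)(298)) = 91.127.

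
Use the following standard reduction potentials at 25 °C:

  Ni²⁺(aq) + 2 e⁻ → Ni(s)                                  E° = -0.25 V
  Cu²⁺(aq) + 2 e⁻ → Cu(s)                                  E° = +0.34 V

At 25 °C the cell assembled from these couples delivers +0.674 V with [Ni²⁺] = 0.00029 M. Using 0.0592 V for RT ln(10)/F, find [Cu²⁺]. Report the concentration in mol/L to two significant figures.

Cu²⁺/Cu is the cathode, Ni²⁺/Ni the anode: E°cell = +0.59 V, n = 2.
Overall reaction: Cu²⁺(aq) + Ni(s) → Cu(s) + Ni²⁺(aq); Q = [Ni²⁺]^1/[Cu²⁺]^1.
From E = E° − (0.0592/n) log Q: log Q = (E° − E)·n/0.0592 = (+0.59 − (+0.674))·2/0.0592 = -2.8378.
So 1·log[Cu²⁺] = 1·log(0.00029) − log Q = -3.5376 − (-2.8378) = -0.6998; [Cu²⁺] = 10^(-0.6998) ≈ 0.20 M.

0.20 M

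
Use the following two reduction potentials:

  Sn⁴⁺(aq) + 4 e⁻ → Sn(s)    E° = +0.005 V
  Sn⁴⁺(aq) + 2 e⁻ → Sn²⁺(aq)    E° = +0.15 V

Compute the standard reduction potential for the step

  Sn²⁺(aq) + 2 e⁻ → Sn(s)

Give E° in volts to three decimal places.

Sequential free energies add, so n₃E°₃ = n₁E°₁ + n₂E°₂.
With n₃ = 4, and the known step contributing 2×(+0.15) V, the unknown satisfies 2·E° = 4×(+0.005) − 2×(+0.15) = -0.280.
E° = -0.280 / 2 = -0.140 V.

-0.140 V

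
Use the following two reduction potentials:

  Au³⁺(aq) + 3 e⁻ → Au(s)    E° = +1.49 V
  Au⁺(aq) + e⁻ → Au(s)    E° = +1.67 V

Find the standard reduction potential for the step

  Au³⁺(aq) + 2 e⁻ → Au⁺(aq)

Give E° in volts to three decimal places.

Sequential free energies add, so n₃E°₃ = n₁E°₁ + n₂E°₂.
With n₃ = 3, and the known step contributing 1×(+1.67) V, the unknown satisfies 2·E° = 3×(+1.49) − 1×(+1.67) = +2.800.
E° = +2.800 / 2 = +1.400 V.

+1.400 V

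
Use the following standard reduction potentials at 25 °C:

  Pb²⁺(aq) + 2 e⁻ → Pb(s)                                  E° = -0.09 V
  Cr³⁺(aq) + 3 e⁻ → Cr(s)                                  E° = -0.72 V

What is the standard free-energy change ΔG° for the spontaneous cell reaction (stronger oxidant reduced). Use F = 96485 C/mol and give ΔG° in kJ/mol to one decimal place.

-364.7 kJ/mol

Pb²⁺/Pb (E° = -0.09 V) is the cathode; Cr³⁺/Cr (E° = -0.72 V) is the anode, so E°cell = +0.63 V.
Balancing electrons gives n = 6 (lcm of 2 and 3).
ΔG° = −nFE° = −(6)(96485)(+0.63) = -364,713 J = -364.7 kJ/mol.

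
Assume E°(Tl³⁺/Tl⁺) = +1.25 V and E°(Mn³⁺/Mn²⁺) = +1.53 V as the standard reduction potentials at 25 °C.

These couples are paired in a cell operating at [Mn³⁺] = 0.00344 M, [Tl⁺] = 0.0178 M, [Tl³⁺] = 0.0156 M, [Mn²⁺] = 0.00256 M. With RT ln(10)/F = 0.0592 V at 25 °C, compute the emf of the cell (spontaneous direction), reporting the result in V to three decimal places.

Mn³⁺/Mn²⁺ is the cathode (higher E°), Tl³⁺/Tl⁺ the anode: E°cell = +1.53 − (+1.25) = +0.28 V, n = 2.
Overall: 2 Mn³⁺(aq) + Tl⁺(aq) → 2 Mn²⁺(aq) + Tl³⁺(aq)
Q = [Mn²⁺]^2·[Tl³⁺] / ([Mn³⁺]^2·[Tl⁺]); log Q = -0.314.
E = E° − (0.0592/n) log Q = +0.28 − (0.0592/2)(-0.314) = +0.289 V.

+0.289 V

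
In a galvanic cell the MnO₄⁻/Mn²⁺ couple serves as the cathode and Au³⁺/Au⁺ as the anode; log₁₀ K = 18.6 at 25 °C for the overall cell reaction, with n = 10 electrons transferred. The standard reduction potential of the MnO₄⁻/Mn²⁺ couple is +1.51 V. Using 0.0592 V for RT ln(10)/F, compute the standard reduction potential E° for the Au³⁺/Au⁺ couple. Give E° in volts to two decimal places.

+1.40 V

E°cell = (0.0592/n)·log K = (0.0592/10)(18.6) = +0.110 V.
Since MnO₄⁻/Mn²⁺ is the cathode and Au³⁺/Au⁺ the anode, E°cell = E°(MnO₄⁻/Mn²⁺) − E°(Au³⁺/Au⁺).
So E°(Au³⁺/Au⁺) = E°(MnO₄⁻/Mn²⁺) − E°cell = (+1.51) − (+0.110) = +1.40 V.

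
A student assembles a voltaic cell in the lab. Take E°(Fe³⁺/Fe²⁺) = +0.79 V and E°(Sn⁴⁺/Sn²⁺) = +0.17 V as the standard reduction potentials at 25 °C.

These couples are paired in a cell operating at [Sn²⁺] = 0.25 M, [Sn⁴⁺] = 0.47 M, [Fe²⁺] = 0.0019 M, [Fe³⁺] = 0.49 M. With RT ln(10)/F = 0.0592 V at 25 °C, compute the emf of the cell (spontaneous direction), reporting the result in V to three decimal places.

Fe³⁺/Fe²⁺ is the cathode (higher E°), Sn⁴⁺/Sn²⁺ the anode: E°cell = +0.79 − (+0.17) = +0.62 V, n = 2.
Overall: 2 Fe³⁺(aq) + Sn²⁺(aq) → 2 Fe²⁺(aq) + Sn⁴⁺(aq)
Q = [Fe²⁺]^2·[Sn⁴⁺] / ([Fe³⁺]^2·[Sn²⁺]); log Q = -4.549.
E = E° − (0.0592/n) log Q = +0.62 − (0.0592/2)(-4.549) = +0.755 V.

+0.755 V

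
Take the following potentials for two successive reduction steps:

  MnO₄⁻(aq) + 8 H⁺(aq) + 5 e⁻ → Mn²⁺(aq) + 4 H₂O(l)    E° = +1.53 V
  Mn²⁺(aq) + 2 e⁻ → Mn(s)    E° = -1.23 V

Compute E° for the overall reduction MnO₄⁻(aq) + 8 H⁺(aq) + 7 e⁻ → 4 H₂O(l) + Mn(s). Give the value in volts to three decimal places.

+0.741 V

Adding the free-energy changes (−nFE°) of the two steps gives −n₃FE°₃ = −n₁FE°₁ − n₂FE°₂.
E°₃ = (5×+1.53 + 2×-1.23) / 7 = (+5.190) / 7 = +0.741 V.
Simply averaging or adding the two E° values would be wrong; the electron-weighted sum is required.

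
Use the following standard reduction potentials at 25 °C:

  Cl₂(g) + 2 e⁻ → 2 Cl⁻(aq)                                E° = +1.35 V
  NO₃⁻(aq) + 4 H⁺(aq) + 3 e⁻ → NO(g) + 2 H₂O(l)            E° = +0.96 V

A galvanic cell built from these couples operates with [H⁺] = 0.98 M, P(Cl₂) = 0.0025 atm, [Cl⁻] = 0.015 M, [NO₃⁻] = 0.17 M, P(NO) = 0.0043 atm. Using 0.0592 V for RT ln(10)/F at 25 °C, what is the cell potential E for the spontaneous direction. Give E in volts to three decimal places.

+0.390 V

Cl₂/Cl⁻ is the cathode (higher E°), NO₃⁻/NO the anode: E°cell = +1.35 − (+0.96) = +0.39 V, n = 6.
Overall: 3 Cl₂(g) + 2 NO(g) + 4 H₂O(l) → 6 Cl⁻(aq) + 2 NO₃⁻(aq) + 8 H⁺(aq)
Q = [Cl⁻]^6·[NO₃⁻]^2·[H⁺]^8 / (P(Cl₂)^3·P(NO)^2); log Q = -0.014.
E = E° − (0.0592/n) log Q = +0.39 − (0.0592/6)(-0.014) = +0.390 V.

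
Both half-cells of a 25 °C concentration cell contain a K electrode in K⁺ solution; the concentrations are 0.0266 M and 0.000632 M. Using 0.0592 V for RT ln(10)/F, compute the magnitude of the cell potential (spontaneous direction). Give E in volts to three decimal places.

+0.096 V

For a concentration cell E°cell = 0. The 0.0266 M side is the cathode (reduction is favoured where [K⁺] is higher).
With n = 1, E = −(0.0592/1) log([K⁺]ₐₙ/[K⁺]꜀ₐₜ) = −(0.0592/1) log(0.000632/0.0266) = −(0.0592/1)(-1.624) = +0.096 V.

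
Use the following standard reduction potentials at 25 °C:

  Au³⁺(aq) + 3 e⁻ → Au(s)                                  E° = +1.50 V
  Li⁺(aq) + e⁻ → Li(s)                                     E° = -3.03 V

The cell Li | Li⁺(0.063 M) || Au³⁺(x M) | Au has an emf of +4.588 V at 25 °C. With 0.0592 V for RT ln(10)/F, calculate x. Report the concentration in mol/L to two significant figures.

Au³⁺/Au is the cathode, Li⁺/Li the anode: E°cell = +4.53 V, n = 3.
Overall reaction: Au³⁺(aq) + 3 Li(s) → Au(s) + 3 Li⁺(aq); Q = [Li⁺]^3/[Au³⁺]^1.
From E = E° − (0.0592/n) log Q: log Q = (E° − E)·n/0.0592 = (+4.53 − (+4.588))·3/0.0592 = -2.9392.
So 1·log[Au³⁺] = 3·log(0.063) − log Q = -3.6020 − (-2.9392) = -0.6628; [Au³⁺] = 10^(-0.6628) ≈ 0.22 M.

0.22 M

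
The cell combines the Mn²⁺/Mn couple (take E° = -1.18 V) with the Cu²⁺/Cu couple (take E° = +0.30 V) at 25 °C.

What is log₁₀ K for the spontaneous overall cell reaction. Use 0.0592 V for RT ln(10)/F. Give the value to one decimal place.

50.0

Cathode: Cu²⁺/Cu; anode: Mn²⁺/Mn. E°cell = +1.48 V, n = 2.
log K = nE°cell / 0.0592 = (2)(+1.48) / 0.0592 = 50.0.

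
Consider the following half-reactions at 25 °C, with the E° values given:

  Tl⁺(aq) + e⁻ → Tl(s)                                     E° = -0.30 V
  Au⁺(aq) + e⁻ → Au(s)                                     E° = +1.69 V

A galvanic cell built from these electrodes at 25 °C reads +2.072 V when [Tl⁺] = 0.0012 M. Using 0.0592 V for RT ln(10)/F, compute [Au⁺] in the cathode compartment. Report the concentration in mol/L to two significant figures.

Au⁺/Au is the cathode, Tl⁺/Tl the anode: E°cell = +1.99 V, n = 1.
Overall reaction: Au⁺(aq) + Tl(s) → Au(s) + Tl⁺(aq); Q = [Tl⁺]^1/[Au⁺]^1.
From E = E° − (0.0592/n) log Q: log Q = (E° − E)·n/0.0592 = (+1.99 − (+2.072))·1/0.0592 = -1.3851.
So 1·log[Au⁺] = 1·log(0.0012) − log Q = -2.9208 − (-1.3851) = -1.5357; [Au⁺] = 10^(-1.5357) ≈ 0.029 M.

0.029 M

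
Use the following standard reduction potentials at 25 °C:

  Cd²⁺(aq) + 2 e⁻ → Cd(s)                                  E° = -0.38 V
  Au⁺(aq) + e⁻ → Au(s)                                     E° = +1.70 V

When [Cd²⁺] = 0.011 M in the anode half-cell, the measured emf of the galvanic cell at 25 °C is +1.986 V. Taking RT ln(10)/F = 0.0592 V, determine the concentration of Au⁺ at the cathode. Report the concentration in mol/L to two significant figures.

0.0027 M

Au⁺/Au is the cathode, Cd²⁺/Cd the anode: E°cell = +2.08 V, n = 2.
Overall reaction: 2 Au⁺(aq) + Cd(s) → 2 Au(s) + Cd²⁺(aq); Q = [Cd²⁺]^1/[Au⁺]^2.
From E = E° − (0.0592/n) log Q: log Q = (E° − E)·n/0.0592 = (+2.08 − (+1.986))·2/0.0592 = 3.1757.
So 2·log[Au⁺] = 1·log(0.011) − log Q = -1.9586 − (3.1757) = -5.1343; log[Au⁺] = -5.1343 / 2 = -2.5671; [Au⁺] = 10^(-2.5671) ≈ 0.0027 M.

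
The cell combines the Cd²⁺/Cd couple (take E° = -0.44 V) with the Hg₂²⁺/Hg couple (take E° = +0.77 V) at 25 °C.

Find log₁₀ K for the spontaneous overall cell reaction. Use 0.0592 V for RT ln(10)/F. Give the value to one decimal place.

40.9

Cathode: Hg₂²⁺/Hg; anode: Cd²⁺/Cd. E°cell = +1.21 V, n = 2.
log K = nE°cell / 0.0592 = (2)(+1.21) / 0.0592 = 40.9.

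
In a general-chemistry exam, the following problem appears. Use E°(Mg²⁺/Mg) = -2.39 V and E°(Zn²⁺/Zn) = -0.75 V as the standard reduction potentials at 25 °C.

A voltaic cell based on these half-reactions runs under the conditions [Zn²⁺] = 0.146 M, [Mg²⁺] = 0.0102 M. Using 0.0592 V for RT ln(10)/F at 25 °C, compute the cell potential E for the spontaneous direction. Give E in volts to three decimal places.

+1.674 V

Zn²⁺/Zn is the cathode (higher E°), Mg²⁺/Mg the anode: E°cell = -0.75 − (-2.39) = +1.64 V, n = 2.
Overall: Zn²⁺(aq) + Mg(s) → Zn(s) + Mg²⁺(aq)
Q = [Mg²⁺] / ([Zn²⁺]); log Q = -1.156.
E = E° − (0.0592/n) log Q = +1.64 − (0.0592/2)(-1.156) = +1.674 V.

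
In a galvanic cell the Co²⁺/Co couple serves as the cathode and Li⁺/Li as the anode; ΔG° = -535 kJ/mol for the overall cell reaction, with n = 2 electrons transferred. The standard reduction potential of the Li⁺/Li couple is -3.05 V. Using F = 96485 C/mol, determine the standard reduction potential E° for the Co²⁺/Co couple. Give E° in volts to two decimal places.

-0.28 V

E°cell = −ΔG°/(nF) = −(-535×10³)/((2)(96485)) = +2.772 V.
Since Co²⁺/Co is the cathode and Li⁺/Li the anode, E°cell = E°(Co²⁺/Co) − E°(Li⁺/Li).
So E°(Co²⁺/Co) = E°cell + E°(Li⁺/Li) = +2.772 + (-3.05) = -0.28 V.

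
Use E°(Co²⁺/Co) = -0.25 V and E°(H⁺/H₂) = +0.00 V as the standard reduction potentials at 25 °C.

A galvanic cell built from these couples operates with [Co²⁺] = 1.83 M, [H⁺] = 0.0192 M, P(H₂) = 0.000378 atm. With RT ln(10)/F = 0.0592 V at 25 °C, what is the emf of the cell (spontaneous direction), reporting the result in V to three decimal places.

H⁺/H₂ is the cathode (higher E°), Co²⁺/Co the anode: E°cell = +0.00 − (-0.25) = +0.25 V, n = 2.
Overall: 2 H⁺(aq) + Co(s) → H₂(g) + Co²⁺(aq)
Q = P(H₂)·[Co²⁺] / ([H⁺]^2); log Q = 0.273.
E = E° − (0.0592/n) log Q = +0.25 − (0.0592/2)(0.273) = +0.242 V.

+0.242 V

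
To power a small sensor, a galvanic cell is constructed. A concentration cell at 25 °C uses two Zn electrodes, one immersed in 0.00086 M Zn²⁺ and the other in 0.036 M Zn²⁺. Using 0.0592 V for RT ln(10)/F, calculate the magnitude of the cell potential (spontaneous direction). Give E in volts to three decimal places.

+0.048 V

For a concentration cell E°cell = 0. The 0.036 M side is the cathode (reduction is favoured where [Zn²⁺] is higher).
With n = 2, E = −(0.0592/2) log([Zn²⁺]ₐₙ/[Zn²⁺]꜀ₐₜ) = −(0.0592/2) log(0.00086/0.036) = −(0.0592/2)(-1.622) = +0.048 V.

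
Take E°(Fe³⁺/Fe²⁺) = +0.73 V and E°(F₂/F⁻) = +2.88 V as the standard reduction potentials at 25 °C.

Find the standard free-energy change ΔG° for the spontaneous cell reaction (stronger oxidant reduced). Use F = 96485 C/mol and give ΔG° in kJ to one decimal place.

-414.9 kJ

F₂/F⁻ (E° = +2.88 V) is the cathode; Fe³⁺/Fe²⁺ (E° = +0.73 V) is the anode, so E°cell = +2.15 V.
Balancing electrons gives n = 2 (lcm of 2 and 1).
ΔG° = −nFE° = −(2)(96485)(+2.15) = -414,886 J = -414.9 kJ.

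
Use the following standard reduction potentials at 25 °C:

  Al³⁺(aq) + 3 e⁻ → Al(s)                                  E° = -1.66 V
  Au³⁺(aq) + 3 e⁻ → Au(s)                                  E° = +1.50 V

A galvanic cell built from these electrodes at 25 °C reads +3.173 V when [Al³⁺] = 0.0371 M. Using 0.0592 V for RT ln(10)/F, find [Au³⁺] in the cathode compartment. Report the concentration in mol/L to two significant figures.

0.17 M

Au³⁺/Au is the cathode, Al³⁺/Al the anode: E°cell = +3.16 V, n = 3.
Overall reaction: Au³⁺(aq) + Al(s) → Au(s) + Al³⁺(aq); Q = [Al³⁺]^1/[Au³⁺]^1.
From E = E° − (0.0592/n) log Q: log Q = (E° − E)·n/0.0592 = (+3.16 − (+3.173))·3/0.0592 = -0.6588.
So 1·log[Au³⁺] = 1·log(0.0371) − log Q = -1.4306 − (-0.6588) = -0.7718; [Au³⁺] = 10^(-0.7718) ≈ 0.17 M.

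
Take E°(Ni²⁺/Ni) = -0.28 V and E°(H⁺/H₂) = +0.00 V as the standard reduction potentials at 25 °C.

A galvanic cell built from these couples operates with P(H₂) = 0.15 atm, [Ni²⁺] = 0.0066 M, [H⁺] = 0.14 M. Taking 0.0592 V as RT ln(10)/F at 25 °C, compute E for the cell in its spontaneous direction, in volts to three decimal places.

H⁺/H₂ is the cathode (higher E°), Ni²⁺/Ni the anode: E°cell = +0.00 − (-0.28) = +0.28 V, n = 2.
Overall: 2 H⁺(aq) + Ni(s) → H₂(g) + Ni²⁺(aq)
Q = P(H₂)·[Ni²⁺] / ([H⁺]^2); log Q = -1.297.
E = E° − (0.0592/n) log Q = +0.28 − (0.0592/2)(-1.297) = +0.318 V.

+0.318 V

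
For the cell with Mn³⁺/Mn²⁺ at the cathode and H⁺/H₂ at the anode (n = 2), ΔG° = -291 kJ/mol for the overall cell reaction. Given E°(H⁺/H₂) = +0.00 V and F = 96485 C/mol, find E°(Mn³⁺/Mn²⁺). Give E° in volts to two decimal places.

E°cell = −ΔG°/(nF) = −(-291×10³)/((2)(96485)) = +1.508 V.
Since Mn³⁺/Mn²⁺ is the cathode and H⁺/H₂ the anode, E°cell = E°(Mn³⁺/Mn²⁺) − E°(H⁺/H₂).
So E°(Mn³⁺/Mn²⁺) = E°cell + E°(H⁺/H₂) = +1.508 + (+0.00) = +1.51 V.

+1.51 V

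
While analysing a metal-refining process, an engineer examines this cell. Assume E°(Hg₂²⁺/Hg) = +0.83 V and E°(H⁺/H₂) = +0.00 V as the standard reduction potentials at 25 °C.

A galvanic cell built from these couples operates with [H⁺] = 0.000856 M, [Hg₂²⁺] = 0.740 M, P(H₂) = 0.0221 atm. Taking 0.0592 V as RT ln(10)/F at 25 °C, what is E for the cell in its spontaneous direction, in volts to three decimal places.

Hg₂²⁺/Hg is the cathode (higher E°), H⁺/H₂ the anode: E°cell = +0.83 − (+0.00) = +0.83 V, n = 2.
Overall: Hg₂²⁺(aq) + H₂(g) → 2 Hg(l) + 2 H⁺(aq)
Q = [H⁺]^2 / ([Hg₂²⁺]·P(H₂)); log Q = -4.349.
E = E° − (0.0592/n) log Q = +0.83 − (0.0592/2)(-4.349) = +0.959 V.

+0.959 V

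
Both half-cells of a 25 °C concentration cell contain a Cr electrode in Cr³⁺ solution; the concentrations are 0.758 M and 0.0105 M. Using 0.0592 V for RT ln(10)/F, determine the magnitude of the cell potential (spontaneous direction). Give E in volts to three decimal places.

For a concentration cell E°cell = 0. The 0.758 M side is the cathode (reduction is favoured where [Cr³⁺] is higher).
With n = 3, E = −(0.0592/3) log([Cr³⁺]ₐₙ/[Cr³⁺]꜀ₐₜ) = −(0.0592/3) log(0.0105/0.758) = −(0.0592/3)(-1.858) = +0.037 V.

+0.037 V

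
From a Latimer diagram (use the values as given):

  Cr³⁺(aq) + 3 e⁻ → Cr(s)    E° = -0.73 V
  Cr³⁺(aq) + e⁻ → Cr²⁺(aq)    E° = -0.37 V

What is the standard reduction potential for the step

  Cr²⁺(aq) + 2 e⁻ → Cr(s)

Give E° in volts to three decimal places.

Sequential free energies add, so n₃E°₃ = n₁E°₁ + n₂E°₂.
With n₃ = 3, and the known step contributing 1×(-0.37) V, the unknown satisfies 2·E° = 3×(-0.73) − 1×(-0.37) = -1.820.
E° = -1.820 / 2 = -0.910 V.

-0.910 V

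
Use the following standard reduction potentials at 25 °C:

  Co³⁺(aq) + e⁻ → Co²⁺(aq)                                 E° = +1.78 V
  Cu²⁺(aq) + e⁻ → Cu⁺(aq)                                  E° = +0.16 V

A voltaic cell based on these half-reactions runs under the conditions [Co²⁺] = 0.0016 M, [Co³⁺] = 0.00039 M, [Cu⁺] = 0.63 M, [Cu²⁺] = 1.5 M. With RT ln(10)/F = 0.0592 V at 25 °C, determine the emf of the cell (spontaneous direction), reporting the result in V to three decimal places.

+1.561 V

Co³⁺/Co²⁺ is the cathode (higher E°), Cu²⁺/Cu⁺ the anode: E°cell = +1.78 − (+0.16) = +1.62 V, n = 1.
Overall: Co³⁺(aq) + Cu⁺(aq) → Co²⁺(aq) + Cu²⁺(aq)
Q = [Co²⁺]·[Cu²⁺] / ([Co³⁺]·[Cu⁺]); log Q = 0.990.
E = E° − (0.0592/n) log Q = +1.62 − (0.0592/1)(0.990) = +1.561 V.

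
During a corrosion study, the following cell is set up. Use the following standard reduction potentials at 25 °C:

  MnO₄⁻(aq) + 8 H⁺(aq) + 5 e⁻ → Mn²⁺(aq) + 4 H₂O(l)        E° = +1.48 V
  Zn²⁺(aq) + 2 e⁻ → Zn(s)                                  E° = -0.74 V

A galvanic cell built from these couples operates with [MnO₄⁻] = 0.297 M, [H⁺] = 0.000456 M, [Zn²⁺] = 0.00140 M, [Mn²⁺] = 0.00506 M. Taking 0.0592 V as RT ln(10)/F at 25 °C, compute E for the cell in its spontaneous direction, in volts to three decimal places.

MnO₄⁻/Mn²⁺ is the cathode (higher E°), Zn²⁺/Zn the anode: E°cell = +1.48 − (-0.74) = +2.22 V, n = 10.
Overall: 2 MnO₄⁻(aq) + 16 H⁺(aq) + 5 Zn(s) → 2 Mn²⁺(aq) + 8 H₂O(l) + 5 Zn²⁺(aq)
Q = [Mn²⁺]^2·[Zn²⁺]^5 / ([MnO₄⁻]^2·[H⁺]^16); log Q = 35.650.
E = E° − (0.0592/n) log Q = +2.22 − (0.0592/10)(35.650) = +2.009 V.

+2.009 V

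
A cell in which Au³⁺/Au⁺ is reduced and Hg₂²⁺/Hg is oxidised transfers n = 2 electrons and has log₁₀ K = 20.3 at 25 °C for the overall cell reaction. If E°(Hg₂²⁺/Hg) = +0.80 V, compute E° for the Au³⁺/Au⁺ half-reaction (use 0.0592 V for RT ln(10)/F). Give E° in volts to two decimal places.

E°cell = (0.0592/n)·log K = (0.0592/2)(20.3) = +0.601 V.
Since Au³⁺/Au⁺ is the cathode and Hg₂²⁺/Hg the anode, E°cell = E°(Au³⁺/Au⁺) − E°(Hg₂²⁺/Hg).
So E°(Au³⁺/Au⁺) = E°cell + E°(Hg₂²⁺/Hg) = +0.601 + (+0.80) = +1.40 V.

+1.40 V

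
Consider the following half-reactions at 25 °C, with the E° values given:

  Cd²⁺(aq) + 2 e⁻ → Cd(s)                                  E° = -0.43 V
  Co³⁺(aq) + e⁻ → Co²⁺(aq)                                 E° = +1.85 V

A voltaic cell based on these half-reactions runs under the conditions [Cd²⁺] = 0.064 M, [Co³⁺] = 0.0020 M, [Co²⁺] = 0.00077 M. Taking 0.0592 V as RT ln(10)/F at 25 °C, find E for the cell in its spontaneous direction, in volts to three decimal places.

Co³⁺/Co²⁺ is the cathode (higher E°), Cd²⁺/Cd the anode: E°cell = +1.85 − (-0.43) = +2.28 V, n = 2.
Overall: 2 Co³⁺(aq) + Cd(s) → 2 Co²⁺(aq) + Cd²⁺(aq)
Q = [Co²⁺]^2·[Cd²⁺] / ([Co³⁺]^2); log Q = -2.023.
E = E° − (0.0592/n) log Q = +2.28 − (0.0592/2)(-2.023) = +2.340 V.

+2.340 V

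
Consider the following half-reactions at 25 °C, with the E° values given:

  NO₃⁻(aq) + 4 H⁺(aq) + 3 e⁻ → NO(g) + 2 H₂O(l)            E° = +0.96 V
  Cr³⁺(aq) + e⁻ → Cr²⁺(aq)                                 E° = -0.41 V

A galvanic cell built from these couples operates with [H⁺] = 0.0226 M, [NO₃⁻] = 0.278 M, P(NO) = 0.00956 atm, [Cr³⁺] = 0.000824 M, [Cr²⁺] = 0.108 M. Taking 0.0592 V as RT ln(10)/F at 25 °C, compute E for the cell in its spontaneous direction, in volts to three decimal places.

+1.394 V

NO₃⁻/NO is the cathode (higher E°), Cr³⁺/Cr²⁺ the anode: E°cell = +0.96 − (-0.41) = +1.37 V, n = 3.
Overall: NO₃⁻(aq) + 4 H⁺(aq) + 3 Cr²⁺(aq) → NO(g) + 2 H₂O(l) + 3 Cr³⁺(aq)
Q = P(NO)·[Cr³⁺]^3 / ([NO₃⁻]·[H⁺]^4·[Cr²⁺]^3); log Q = -1.233.
E = E° − (0.0592/n) log Q = +1.37 − (0.0592/3)(-1.233) = +1.394 V.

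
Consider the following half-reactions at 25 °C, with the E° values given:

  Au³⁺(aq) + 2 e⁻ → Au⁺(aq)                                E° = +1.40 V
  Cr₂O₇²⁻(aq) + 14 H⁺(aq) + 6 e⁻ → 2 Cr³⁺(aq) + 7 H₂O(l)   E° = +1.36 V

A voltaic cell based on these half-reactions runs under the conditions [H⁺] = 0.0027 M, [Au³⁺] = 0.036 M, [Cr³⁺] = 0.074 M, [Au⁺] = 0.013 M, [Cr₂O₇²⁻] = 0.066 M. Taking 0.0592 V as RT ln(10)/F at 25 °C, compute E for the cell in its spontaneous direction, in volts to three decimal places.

Au³⁺/Au⁺ is the cathode (higher E°), Cr₂O₇²⁻/Cr³⁺ the anode: E°cell = +1.40 − (+1.36) = +0.04 V, n = 6.
Overall: 3 Au³⁺(aq) + 2 Cr³⁺(aq) + 7 H₂O(l) → 3 Au⁺(aq) + Cr₂O₇²⁻(aq) + 14 H⁺(aq)
Q = [Au⁺]^3·[Cr₂O₇²⁻]·[H⁺]^14 / ([Au³⁺]^3·[Cr³⁺]^2); log Q = -36.207.
E = E° − (0.0592/n) log Q = +0.04 − (0.0592/6)(-36.207) = +0.397 V.

+0.397 V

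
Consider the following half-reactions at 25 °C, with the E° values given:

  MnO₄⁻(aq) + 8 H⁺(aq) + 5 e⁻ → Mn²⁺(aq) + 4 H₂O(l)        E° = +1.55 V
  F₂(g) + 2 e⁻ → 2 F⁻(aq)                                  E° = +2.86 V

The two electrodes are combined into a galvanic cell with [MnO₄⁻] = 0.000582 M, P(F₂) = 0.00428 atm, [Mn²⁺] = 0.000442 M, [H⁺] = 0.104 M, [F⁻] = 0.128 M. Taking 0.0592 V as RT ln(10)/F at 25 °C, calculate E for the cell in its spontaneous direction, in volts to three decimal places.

F₂/F⁻ is the cathode (higher E°), MnO₄⁻/Mn²⁺ the anode: E°cell = +2.86 − (+1.55) = +1.31 V, n = 10.
Overall: 5 F₂(g) + 2 Mn²⁺(aq) + 8 H₂O(l) → 10 F⁻(aq) + 2 MnO₄⁻(aq) + 16 H⁺(aq)
Q = [F⁻]^10·[MnO₄⁻]^2·[H⁺]^16 / (P(F₂)^5·[Mn²⁺]^2); log Q = -12.574.
E = E° − (0.0592/n) log Q = +1.31 − (0.0592/10)(-12.574) = +1.384 V.

+1.384 V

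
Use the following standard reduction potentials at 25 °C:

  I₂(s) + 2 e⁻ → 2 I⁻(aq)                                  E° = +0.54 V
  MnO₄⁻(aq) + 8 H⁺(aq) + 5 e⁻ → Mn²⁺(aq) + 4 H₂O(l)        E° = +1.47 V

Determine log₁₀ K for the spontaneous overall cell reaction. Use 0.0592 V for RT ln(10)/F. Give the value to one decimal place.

Cathode: MnO₄⁻/Mn²⁺; anode: I₂/I⁻. E°cell = +0.93 V, n = 10.
log K = nE°cell / 0.0592 = (10)(+0.93) / 0.0592 = 157.1.

157.1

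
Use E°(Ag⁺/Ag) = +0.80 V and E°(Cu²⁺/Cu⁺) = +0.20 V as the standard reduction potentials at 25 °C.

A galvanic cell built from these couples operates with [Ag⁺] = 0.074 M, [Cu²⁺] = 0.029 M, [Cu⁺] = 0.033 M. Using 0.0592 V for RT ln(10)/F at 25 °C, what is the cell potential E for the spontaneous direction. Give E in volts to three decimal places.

+0.536 V

Ag⁺/Ag is the cathode (higher E°), Cu²⁺/Cu⁺ the anode: E°cell = +0.80 − (+0.20) = +0.60 V, n = 1.
Overall: Ag⁺(aq) + Cu⁺(aq) → Ag(s) + Cu²⁺(aq)
Q = [Cu²⁺] / ([Ag⁺]·[Cu⁺]); log Q = 1.075.
E = E° − (0.0592/n) log Q = +0.60 − (0.0592/1)(1.075) = +0.536 V.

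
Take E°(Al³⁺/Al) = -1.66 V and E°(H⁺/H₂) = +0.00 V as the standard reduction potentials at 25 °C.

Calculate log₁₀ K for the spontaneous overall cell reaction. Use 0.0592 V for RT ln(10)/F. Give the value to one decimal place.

Cathode: H⁺/H₂; anode: Al³⁺/Al. E°cell = +1.66 V, n = 6.
log K = nE°cell / 0.0592 = (6)(+1.66) / 0.0592 = 168.2.

168.2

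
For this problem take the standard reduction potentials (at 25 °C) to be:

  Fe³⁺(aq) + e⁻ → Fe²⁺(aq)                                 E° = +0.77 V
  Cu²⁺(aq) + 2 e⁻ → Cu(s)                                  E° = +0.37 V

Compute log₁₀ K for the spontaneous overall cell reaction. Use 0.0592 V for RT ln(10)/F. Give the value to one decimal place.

13.5

Cathode: Fe³⁺/Fe²⁺; anode: Cu²⁺/Cu. E°cell = +0.40 V, n = 2.
log K = nE°cell / 0.0592 = (2)(+0.40) / 0.0592 = 13.5.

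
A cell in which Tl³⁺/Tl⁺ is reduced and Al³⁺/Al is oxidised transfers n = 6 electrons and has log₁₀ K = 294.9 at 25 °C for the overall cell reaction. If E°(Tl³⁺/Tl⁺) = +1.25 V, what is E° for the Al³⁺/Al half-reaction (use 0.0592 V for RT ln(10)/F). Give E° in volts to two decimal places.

E°cell = (0.0592/n)·log K = (0.0592/6)(294.9) = +2.910 V.
Since Tl³⁺/Tl⁺ is the cathode and Al³⁺/Al the anode, E°cell = E°(Tl³⁺/Tl⁺) − E°(Al³⁺/Al).
So E°(Al³⁺/Al) = E°(Tl³⁺/Tl⁺) − E°cell = (+1.25) − (+2.910) = -1.66 V.

-1.66 V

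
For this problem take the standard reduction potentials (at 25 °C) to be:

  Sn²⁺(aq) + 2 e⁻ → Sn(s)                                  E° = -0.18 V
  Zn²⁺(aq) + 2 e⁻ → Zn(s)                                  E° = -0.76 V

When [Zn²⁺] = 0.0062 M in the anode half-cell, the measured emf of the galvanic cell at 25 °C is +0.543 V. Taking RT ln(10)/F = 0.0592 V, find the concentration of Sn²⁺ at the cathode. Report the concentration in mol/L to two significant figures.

Sn²⁺/Sn is the cathode, Zn²⁺/Zn the anode: E°cell = +0.58 V, n = 2.
Overall reaction: Sn²⁺(aq) + Zn(s) → Sn(s) + Zn²⁺(aq); Q = [Zn²⁺]^1/[Sn²⁺]^1.
From E = E° − (0.0592/n) log Q: log Q = (E° − E)·n/0.0592 = (+0.58 − (+0.543))·2/0.0592 = 1.2500.
So 1·log[Sn²⁺] = 1·log(0.0062) − log Q = -2.2076 − (1.2500) = -3.4576; [Sn²⁺] = 10^(-3.4576) ≈ 0.00035 M.

0.00035 M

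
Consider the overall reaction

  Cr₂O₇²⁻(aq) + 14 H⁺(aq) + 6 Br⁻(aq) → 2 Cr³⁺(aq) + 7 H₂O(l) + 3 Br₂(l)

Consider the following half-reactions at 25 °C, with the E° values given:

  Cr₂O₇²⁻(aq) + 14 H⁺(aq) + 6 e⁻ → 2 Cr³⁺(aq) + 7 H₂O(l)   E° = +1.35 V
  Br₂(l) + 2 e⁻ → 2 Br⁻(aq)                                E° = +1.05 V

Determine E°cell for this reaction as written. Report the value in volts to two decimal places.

The Cr₂O₇²⁻/Cr³⁺ couple has the higher reduction potential, so it is the cathode; Br₂/Br⁻ is oxidised at the anode.
E°cell = E°(cathode) − E°(anode) = (+1.35) − (+1.05) = +0.30 V.

+0.30 V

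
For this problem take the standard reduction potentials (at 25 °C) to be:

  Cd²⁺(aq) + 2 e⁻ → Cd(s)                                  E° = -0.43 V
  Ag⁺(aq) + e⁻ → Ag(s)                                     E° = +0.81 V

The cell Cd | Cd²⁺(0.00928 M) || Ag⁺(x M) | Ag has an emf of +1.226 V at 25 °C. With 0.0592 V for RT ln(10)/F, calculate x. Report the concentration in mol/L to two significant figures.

Ag⁺/Ag is the cathode, Cd²⁺/Cd the anode: E°cell = +1.24 V, n = 2.
Overall reaction: 2 Ag⁺(aq) + Cd(s) → 2 Ag(s) + Cd²⁺(aq); Q = [Cd²⁺]^1/[Ag⁺]^2.
From E = E° − (0.0592/n) log Q: log Q = (E° − E)·n/0.0592 = (+1.24 − (+1.226))·2/0.0592 = 0.4730.
So 2·log[Ag⁺] = 1·log(0.00928) − log Q = -2.0325 − (0.4730) = -2.5055; log[Ag⁺] = -2.5055 / 2 = -1.2528; [Ag⁺] = 10^(-1.2528) ≈ 0.056 M.

0.056 M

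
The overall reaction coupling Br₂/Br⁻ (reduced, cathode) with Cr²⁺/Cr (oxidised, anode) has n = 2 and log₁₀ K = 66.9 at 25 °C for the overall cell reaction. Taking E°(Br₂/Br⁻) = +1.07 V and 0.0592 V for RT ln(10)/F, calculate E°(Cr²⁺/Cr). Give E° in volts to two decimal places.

E°cell = (0.0592/n)·log K = (0.0592/2)(66.9) = +1.980 V.
Since Br₂/Br⁻ is the cathode and Cr²⁺/Cr the anode, E°cell = E°(Br₂/Br⁻) − E°(Cr²⁺/Cr).
So E°(Cr²⁺/Cr) = E°(Br₂/Br⁻) − E°cell = (+1.07) − (+1.980) = -0.91 V.

-0.91 V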